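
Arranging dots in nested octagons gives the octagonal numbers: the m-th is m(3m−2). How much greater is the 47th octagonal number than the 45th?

47·(3·47 − 2) = 6533 and 45·(3·45 − 2) = 5985.
Difference: 6533 − 5985 = 548.

548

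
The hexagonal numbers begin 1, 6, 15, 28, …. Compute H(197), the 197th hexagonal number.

197·(2·197 − 1) = 197·393 = 77421.

77421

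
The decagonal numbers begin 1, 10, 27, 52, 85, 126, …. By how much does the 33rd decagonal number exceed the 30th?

747

33·(4·33 − 3) = 4257 and 30·(4·30 − 3) = 3510.
Difference: 4257 − 3510 = 747.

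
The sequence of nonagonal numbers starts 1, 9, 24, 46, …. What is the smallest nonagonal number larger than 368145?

Solve n(7n−5)/2 > 368145 for integer n.
The largest n with value ≤ 368145 is 324 (since 366606 ≤ 368145 < 368875), so the first above is n = 325, value 368875.

368875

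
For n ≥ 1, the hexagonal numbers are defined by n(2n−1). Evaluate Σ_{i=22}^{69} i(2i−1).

214984

Σ i(2i−1) = 2Σi² − Σi over i = 22..69.
Σi = 2415 − 231 = 2184 and Σi² = 111895 − 3311 = 108584.
2·108584 − 1·2184 = 214984.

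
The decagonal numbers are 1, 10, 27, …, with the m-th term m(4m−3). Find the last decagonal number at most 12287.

Solve n(4n−3) ≤ 12287 for integer n.
n = 55 gives 11935 ≤ 12287, while n = 56 gives 12376 > 12287; so the answer is 11935.

11935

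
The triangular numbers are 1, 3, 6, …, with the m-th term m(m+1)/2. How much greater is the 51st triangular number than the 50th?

Consecutive triangular numbers differ by n: T_{51} − T_{50} = 51.

51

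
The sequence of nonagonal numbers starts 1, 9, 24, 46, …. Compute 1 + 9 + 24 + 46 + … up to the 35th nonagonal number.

Σ i(7i−5)/2 = (7Σi² − 5Σi) / 2 over i = 1..35.
Σi = 630 and Σi² = 14910.
(7·14910 − 5·630) / 2 = 101220/2 = 50610.

50610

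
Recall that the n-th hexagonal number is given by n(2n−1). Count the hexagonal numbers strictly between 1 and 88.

The n-th hexagonal number is n(2n−1).
Smallest index with value > 1: n = 2 (giving 6).
Largest index with value < 88: n = 6 (giving 66).
Indices 2 through 6: 5 terms.

5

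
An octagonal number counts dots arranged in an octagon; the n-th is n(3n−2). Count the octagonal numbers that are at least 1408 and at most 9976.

37

The n-th octagonal number is n(3n−2).
Smallest index with value ≥ 1408: n = 22 (giving 1408).
Largest index with value ≤ 9976: n = 58 (giving 9976).
Indices 22 through 58: 37 terms.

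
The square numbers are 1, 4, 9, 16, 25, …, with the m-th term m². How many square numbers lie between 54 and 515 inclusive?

15

The n-th square number is n².
Smallest index with value ≥ 54: n = 8 (giving 64).
Largest index with value ≤ 515: n = 22 (giving 484).
Indices 8 through 22: 15 terms.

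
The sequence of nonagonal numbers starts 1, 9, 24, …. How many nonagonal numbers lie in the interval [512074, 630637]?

42

The n-th nonagonal number is n(7n−5)/2.
Smallest index with value ≥ 512074: n = 383 (giving 512454).
Largest index with value ≤ 630637: n = 424 (giving 628156).
Indices 383 through 424: 42 terms.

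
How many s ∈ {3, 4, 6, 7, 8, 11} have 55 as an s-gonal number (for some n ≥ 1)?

s = 3: P(3, 10) = 55. ✓
s = 4: P(4, 7) = 49 and P(4, 8) = 64; 55 is not s-gonal.
s = 6: P(6, 5) = 45 and P(6, 6) = 66; 55 is not s-gonal.
s = 7: P(7, 5) = 55. ✓
s = 8: P(8, 4) = 40 and P(8, 5) = 65; 55 is not s-gonal.
s = 11: P(11, 3) = 30 and P(11, 4) = 58; 55 is not s-gonal.
Hits: s ∈ {3, 7} → 2.

2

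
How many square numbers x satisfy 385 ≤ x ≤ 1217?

The n-th square number is n².
Smallest index with value ≥ 385: n = 20 (giving 400).
Largest index with value ≤ 1217: n = 34 (giving 1156).
Indices 20 through 34: 15 terms.

15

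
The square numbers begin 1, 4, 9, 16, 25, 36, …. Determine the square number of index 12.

144

12² = 144.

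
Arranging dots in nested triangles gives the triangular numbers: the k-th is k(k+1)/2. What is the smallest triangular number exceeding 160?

Solve n(n+1)/2 > 160 for integer n.
The largest n with value ≤ 160 is 17 (since 153 ≤ 160 < 171), so the first above is n = 18, value 171.

171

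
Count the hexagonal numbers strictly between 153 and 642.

The n-th hexagonal number is n(2n−1).
Smallest index with value > 153: n = 10 (giving 190).
Largest index with value < 642: n = 18 (giving 630).
Indices 10 through 18: 9 terms.

9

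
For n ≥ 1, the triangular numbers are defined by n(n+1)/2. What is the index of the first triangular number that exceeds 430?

29

Solve n(n+1)/2 > 430 for integer n.
The largest n with value ≤ 430 is 28 (since 406 ≤ 430 < 435), so the first above is n = 29, value 435.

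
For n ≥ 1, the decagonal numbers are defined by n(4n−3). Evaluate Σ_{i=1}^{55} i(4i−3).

Σ i(4i−3) = 4Σi² − 3Σi over i = 1..55.
Σi = 1540 and Σi² = 56980.
4·56980 − 3·1540 = 223300.

223300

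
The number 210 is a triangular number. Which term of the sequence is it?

20

Set n(n+1)/2 = 210, giving n² + n − 420 = 0.
The discriminant is 1 + 8·210 = 1681, and √1681 = 41.
So n = (-1 + 41) / 2 = 40/2 = 20.
Check: 20·21/2 = 210. ✓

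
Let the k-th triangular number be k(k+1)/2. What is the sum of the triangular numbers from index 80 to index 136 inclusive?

343216

Σ i(i+1)/2 = (Σi² + Σi) / 2 over i = 80..136.
Σi = 9316 − 3160 = 6156 and Σi² = 847756 − 167480 = 680276.
(1·680276 + 1·6156) / 2 = 686432/2 = 343216.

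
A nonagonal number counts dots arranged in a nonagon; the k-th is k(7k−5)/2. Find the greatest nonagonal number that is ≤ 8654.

Solve n(7n−5)/2 ≤ 8654 for integer n.
n = 50 gives 8625 ≤ 8654, while n = 51 gives 8976 > 8654; so the answer is 8625.

8625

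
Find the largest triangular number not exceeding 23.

Solve n(n+1)/2 ≤ 23 for integer n.
n = 6 gives 21 ≤ 23, while n = 7 gives 28 > 23; so the answer is 21.

21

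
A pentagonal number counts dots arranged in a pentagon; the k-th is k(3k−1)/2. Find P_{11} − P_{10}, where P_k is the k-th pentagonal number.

Consecutive pentagonal numbers differ by 3n − 2: here 3·11 − 2 = 31.

31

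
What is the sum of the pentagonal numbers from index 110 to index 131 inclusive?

Σ i(3i−1)/2 = (3Σi² − Σi) / 2 over i = 110..131.
Σi = 8646 − 5995 = 2651 and Σi² = 757966 − 437635 = 320331.
(3·320331 − 1·2651) / 2 = 958342/2 = 479171.

479171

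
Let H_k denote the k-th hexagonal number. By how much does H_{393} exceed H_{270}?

162975

393·(2·393 − 1) = 308505 and 270·(2·270 − 1) = 145530.
Difference: 308505 − 145530 = 162975.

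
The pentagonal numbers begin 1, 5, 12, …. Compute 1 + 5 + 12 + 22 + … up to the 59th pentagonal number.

104430

Σ i(3i−1)/2 = (3Σi² − Σi) / 2 over i = 1..59.
Σi = 1770 and Σi² = 70210.
(3·70210 − 1·1770) / 2 = 208860/2 = 104430.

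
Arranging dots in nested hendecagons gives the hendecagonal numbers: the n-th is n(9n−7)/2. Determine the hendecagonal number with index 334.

The 334th hendecagonal number is n(9n−7)/2 with n = 334.
334·(9·334 − 7)/2 = 334·2999/2 = 500833.

500833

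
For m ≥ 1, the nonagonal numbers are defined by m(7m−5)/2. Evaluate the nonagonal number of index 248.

214644

The 248th nonagonal number is n(7n−5)/2 with n = 248.
248·(7·248 − 5)/2 = 248·1731/2 = 214644.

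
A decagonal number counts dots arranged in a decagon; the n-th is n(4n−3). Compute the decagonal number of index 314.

The 314th decagonal number is n(4n−3) with n = 314.
314·(4·314 − 3) = 314·1253 = 393442.

393442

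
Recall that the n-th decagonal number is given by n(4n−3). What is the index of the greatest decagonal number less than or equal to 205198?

Solve n(4n−3) ≤ 205198 for integer n.
n = 226 gives 203626 ≤ 205198, while n = 227 gives 205435 > 205198; so the answer is index 226.

226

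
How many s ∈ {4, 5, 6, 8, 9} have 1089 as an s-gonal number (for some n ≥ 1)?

s = 4: P(4, 33) = 1089. ✓
s = 5: P(5, 27) = 1080 and P(5, 28) = 1162; 1089 is not s-gonal.
s = 6: P(6, 23) = 1035 and P(6, 24) = 1128; 1089 is not s-gonal.
s = 8: P(8, 19) = 1045 and P(8, 20) = 1160; 1089 is not s-gonal.
s = 9: P(9, 18) = 1089. ✓
Hits: s ∈ {4, 9} → 2.

2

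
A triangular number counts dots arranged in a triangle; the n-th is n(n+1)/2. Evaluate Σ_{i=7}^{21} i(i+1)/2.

1715

Σ i(i+1)/2 = (Σi² + Σi) / 2 over i = 7..21.
Σi = 231 − 21 = 210 and Σi² = 3311 − 91 = 3220.
(1·3220 + 1·210) / 2 = 3430/2 = 1715.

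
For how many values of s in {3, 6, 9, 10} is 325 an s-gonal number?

3

s = 3: P(3, 25) = 325. ✓
s = 6: P(6, 13) = 325. ✓
s = 9: P(9, 10) = 325. ✓
s = 10: P(10, 9) = 297 and P(10, 10) = 370; 325 is not s-gonal.
Hits: s ∈ {3, 6, 9} → 3.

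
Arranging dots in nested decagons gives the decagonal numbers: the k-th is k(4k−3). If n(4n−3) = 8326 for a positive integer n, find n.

Set n(4n−3) = 8326, giving 4n² − 3n − 8326 = 0.
The discriminant is 9 + 16·8326 = 133225, and √133225 = 365.
So n = (3 + 365) / 8 = 368/8 = 46.
Check: 46·(4·46 − 3) = 8326. ✓

46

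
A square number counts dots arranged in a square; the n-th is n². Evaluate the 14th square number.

14² = 196.

196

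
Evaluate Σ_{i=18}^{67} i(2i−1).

199325

Σ i(2i−1) = 2Σi² − Σi over i = 18..67.
Σi = 2278 − 153 = 2125 and Σi² = 102510 − 1785 = 100725.
2·100725 − 1·2125 = 199325.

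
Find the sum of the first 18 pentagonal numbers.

3078

Σ i(3i−1)/2 = (3Σi² − Σi) / 2 over i = 1..18.
Σi = 171 and Σi² = 2109.
(3·2109 − 1·171) / 2 = 6156/2 = 3078.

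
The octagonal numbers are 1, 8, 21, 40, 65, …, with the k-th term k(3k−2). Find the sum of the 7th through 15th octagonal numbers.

3249

Σ i(3i−2) = 3Σi² − 2Σi over i = 7..15.
Σi = 120 − 21 = 99 and Σi² = 1240 − 91 = 1149.
3·1149 − 2·99 = 3249.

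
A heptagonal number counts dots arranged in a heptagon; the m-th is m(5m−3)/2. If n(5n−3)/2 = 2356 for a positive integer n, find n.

31

Set n(5n−3)/2 = 2356, giving 5n² − 3n − 4712 = 0.
So n = (3 + 307) / 10 = 310/10 = 31.
Check: 31·(5·31 − 3)/2 = 2356. ✓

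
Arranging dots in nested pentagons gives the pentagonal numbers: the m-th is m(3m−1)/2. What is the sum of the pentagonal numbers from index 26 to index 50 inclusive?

55625

Σ i(3i−1)/2 = (3Σi² − Σi) / 2 over i = 26..50.
Σi = 1275 − 325 = 950 and Σi² = 42925 − 5525 = 37400.
(3·37400 − 1·950) / 2 = 111250/2 = 55625.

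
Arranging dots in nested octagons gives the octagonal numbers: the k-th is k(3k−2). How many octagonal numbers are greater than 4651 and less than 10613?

20

The n-th octagonal number is n(3n−2).
Smallest index with value > 4651: n = 40 (giving 4720).
Largest index with value < 10613: n = 59 (giving 10325).
Indices 40 through 59: 20 terms.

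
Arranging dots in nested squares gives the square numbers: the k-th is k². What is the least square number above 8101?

Solve n² > 8101 for integer n.
The largest n with value ≤ 8101 is 90 (since 8100 ≤ 8101 < 8281), so the first above is n = 91, value 8281.

8281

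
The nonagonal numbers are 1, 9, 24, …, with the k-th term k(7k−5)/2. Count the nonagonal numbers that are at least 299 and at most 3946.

24

The n-th nonagonal number is n(7n−5)/2.
Smallest index with value ≥ 299: n = 10 (giving 325).
Largest index with value ≤ 3946: n = 33 (giving 3729).
Indices 10 through 33: 24 terms.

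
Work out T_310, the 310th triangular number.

The 310th triangular number is n(n+1)/2 with n = 310.
310·311/2 = 96410/2 = 48205.

48205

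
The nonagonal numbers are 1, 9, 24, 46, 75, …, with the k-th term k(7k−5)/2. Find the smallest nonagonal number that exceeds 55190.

55251

Solve n(7n−5)/2 > 55190 for integer n.
The largest n with value ≤ 55190 is 125 (since 54375 ≤ 55190 < 55251), so the first above is n = 126, value 55251.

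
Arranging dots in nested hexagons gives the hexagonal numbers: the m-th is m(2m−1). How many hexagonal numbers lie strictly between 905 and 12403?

57

The n-th hexagonal number is n(2n−1).
Smallest index with value > 905: n = 22 (giving 946).
Largest index with value < 12403: n = 78 (giving 12090).
Indices 22 through 78: 57 terms.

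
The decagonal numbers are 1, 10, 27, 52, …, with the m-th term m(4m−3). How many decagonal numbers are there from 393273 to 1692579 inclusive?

The n-th decagonal number is n(4n−3).
Smallest index with value ≥ 393273: n = 314 (giving 393442).
Largest index with value ≤ 1692579: n = 650 (giving 1688050).
Indices 314 through 650: 337 terms.

337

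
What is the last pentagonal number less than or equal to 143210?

Solve n(3n−1)/2 ≤ 143210 for integer n.
n = 309 gives 143067 ≤ 143210, while n = 310 gives 143995 > 143210; so the answer is 143067.

143067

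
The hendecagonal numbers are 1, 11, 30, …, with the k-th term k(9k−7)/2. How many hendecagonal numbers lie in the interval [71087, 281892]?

The n-th hendecagonal number is n(9n−7)/2.
Smallest index with value ≥ 71087: n = 127 (giving 72136).
Largest index with value ≤ 281892: n = 250 (giving 280375).
Indices 127 through 250: 124 terms.

124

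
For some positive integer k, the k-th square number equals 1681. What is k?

We need n² = 1681, so n = √1681 = 41.

41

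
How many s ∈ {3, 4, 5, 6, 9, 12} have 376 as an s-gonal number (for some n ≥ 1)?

s = 3: P(3, 26) = 351 and P(3, 27) = 378; 376 is not s-gonal.
s = 4: P(4, 19) = 361 and P(4, 20) = 400; 376 is not s-gonal.
s = 5: P(5, 16) = 376. ✓
s = 6: P(6, 13) = 325 and P(6, 14) = 378; 376 is not s-gonal.
s = 9: P(9, 10) = 325 and P(9, 11) = 396; 376 is not s-gonal.
s = 12: P(12, 9) = 369 and P(12, 10) = 460; 376 is not s-gonal.
Hits: s ∈ {5} → 1.

1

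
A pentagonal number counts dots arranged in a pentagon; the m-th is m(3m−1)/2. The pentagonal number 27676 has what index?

Set n(3n−1)/2 = 27676, giving 3n² − n − 55352 = 0.
So n = (1 + 815) / 6 = 816/6 = 136.

136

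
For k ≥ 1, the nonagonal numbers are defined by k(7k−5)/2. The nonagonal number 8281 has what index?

Set n(7n−5)/2 = 8281, giving 7n² − 5n − 16562 = 0.
The discriminant is 25 + 56·8281 = 463761, and √463761 = 681.
So n = (5 + 681) / 14 = 686/14 = 49.

49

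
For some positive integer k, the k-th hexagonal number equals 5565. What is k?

Set n(2n−1) = 5565, giving 2n² − n − 5565 = 0.
The discriminant is 1 + 8·5565 = 44521, and √44521 = 211.
So n = (1 + 211) / 4 = 212/4 = 53.
Check: 53·(2·53 − 1) = 5565. ✓

53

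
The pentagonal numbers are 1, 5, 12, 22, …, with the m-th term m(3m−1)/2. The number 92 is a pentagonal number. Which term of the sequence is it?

8

Set n(3n−1)/2 = 92, giving 3n² − n − 184 = 0.
The discriminant is 1 + 24·92 = 2209, and √2209 = 47.
So n = (1 + 47) / 6 = 48/6 = 8.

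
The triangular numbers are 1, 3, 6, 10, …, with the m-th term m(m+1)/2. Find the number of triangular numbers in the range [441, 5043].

70

The n-th triangular number is n(n+1)/2.
Smallest index with value ≥ 441: n = 30 (giving 465).
Largest index with value ≤ 5043: n = 99 (giving 4950).
Indices 30 through 99: 70 terms.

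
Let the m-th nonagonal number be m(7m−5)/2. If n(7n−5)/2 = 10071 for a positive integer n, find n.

Set n(7n−5)/2 = 10071, giving 7n² − 5n − 20142 = 0.
The discriminant is 25 + 56·10071 = 564001, and √564001 = 751.
So n = (5 + 751) / 14 = 756/14 = 54.
Check: 54·(7·54 − 5)/2 = 10071. ✓

54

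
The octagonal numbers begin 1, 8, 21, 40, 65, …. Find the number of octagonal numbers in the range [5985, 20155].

The n-th octagonal number is n(3n−2).
Smallest index with value ≥ 5985: n = 45 (giving 5985).
Largest index with value ≤ 20155: n = 82 (giving 20008).
Indices 45 through 82: 38 terms.

38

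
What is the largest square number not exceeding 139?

121

Solve n² ≤ 139 for integer n.
n = 11 gives 121 ≤ 139, while n = 12 gives 144 > 139; so the answer is 121.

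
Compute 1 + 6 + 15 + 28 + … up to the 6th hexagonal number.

161

Σ i(2i−1) = 2Σi² − Σi over i = 1..6.
Σi = 21 and Σi² = 91.
2·91 − 1·21 = 161.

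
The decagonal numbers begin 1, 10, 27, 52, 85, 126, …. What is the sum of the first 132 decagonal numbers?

3075226

Σ i(4i−3) = 4Σi² − 3Σi over i = 1..132.
Σi = 8778 and Σi² = 775390.
4·775390 − 3·8778 = 3075226.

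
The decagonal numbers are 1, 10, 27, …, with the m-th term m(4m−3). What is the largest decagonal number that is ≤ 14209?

13747

Solve n(4n−3) ≤ 14209 for integer n.
n = 59 gives 13747 ≤ 14209, while n = 60 gives 14220 > 14209; so the answer is 13747.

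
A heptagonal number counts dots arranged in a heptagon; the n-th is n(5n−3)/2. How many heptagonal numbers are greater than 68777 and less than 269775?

The n-th heptagonal number is n(5n−3)/2.
Smallest index with value > 68777: n = 167 (giving 69472).
Largest index with value < 269775: n = 328 (giving 268468).
Indices 167 through 328: 162 terms.

162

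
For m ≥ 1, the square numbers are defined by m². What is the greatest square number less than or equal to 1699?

Solve n² ≤ 1699 for integer n.
n = 41 gives 1681 ≤ 1699, while n = 42 gives 1764 > 1699; so the answer is 1681.

1681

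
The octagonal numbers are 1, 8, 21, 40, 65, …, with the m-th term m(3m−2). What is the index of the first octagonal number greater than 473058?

Solve n(3n−2) > 473058 for integer n.
The largest n with value ≤ 473058 is 397 (since 472033 ≤ 473058 < 474416), so the first above is n = 398, value 474416.

398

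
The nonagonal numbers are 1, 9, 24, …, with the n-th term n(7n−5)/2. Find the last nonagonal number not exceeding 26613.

26274

Solve n(7n−5)/2 ≤ 26613 for integer n.
n = 87 gives 26274 ≤ 26613, while n = 88 gives 26884 > 26613; so the answer is 26274.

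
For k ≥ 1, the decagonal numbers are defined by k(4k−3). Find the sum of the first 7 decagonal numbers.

Σ i(4i−3) = 4Σi² − 3Σi over i = 1..7.
Σi = 28 and Σi² = 140.
4·140 − 3·28 = 476.

476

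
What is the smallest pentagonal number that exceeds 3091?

Solve n(3n−1)/2 > 3091 for integer n.
The largest n with value ≤ 3091 is 45 (since 3015 ≤ 3091 < 3151), so the first above is n = 46, value 3151.

3151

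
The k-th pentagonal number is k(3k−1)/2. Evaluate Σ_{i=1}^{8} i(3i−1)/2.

288

Σ i(3i−1)/2 = (3Σi² − Σi) / 2 over i = 1..8.
Σi = 36 and Σi² = 204.
(3·204 − 1·36) / 2 = 576/2 = 288.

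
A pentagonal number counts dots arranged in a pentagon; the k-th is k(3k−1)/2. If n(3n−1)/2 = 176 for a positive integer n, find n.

11

Set n(3n−1)/2 = 176, giving 3n² − n − 352 = 0.
The discriminant is 1 + 24·176 = 4225, and √4225 = 65.
So n = (1 + 65) / 6 = 66/6 = 11.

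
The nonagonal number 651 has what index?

Set n(7n−5)/2 = 651, giving 7n² − 5n − 1302 = 0.
The discriminant is 25 + 56·651 = 36481, and √36481 = 191.
So n = (5 + 191) / 14 = 196/14 = 14.

14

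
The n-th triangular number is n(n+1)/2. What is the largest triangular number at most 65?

Solve n(n+1)/2 ≤ 65 for integer n.
n = 10 gives 55 ≤ 65, while n = 11 gives 66 > 65; so the answer is 55.

55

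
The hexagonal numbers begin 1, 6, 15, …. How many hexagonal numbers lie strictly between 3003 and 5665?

The n-th hexagonal number is n(2n−1).
Smallest index with value > 3003: n = 40 (giving 3160).
Largest index with value < 5665: n = 53 (giving 5565).
Indices 40 through 53: 14 terms.

14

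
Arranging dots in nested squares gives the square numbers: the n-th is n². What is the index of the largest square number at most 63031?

Solve n² ≤ 63031 for integer n.
n = 251 gives 63001 ≤ 63031, while n = 252 gives 63504 > 63031; so the answer is index 251.

251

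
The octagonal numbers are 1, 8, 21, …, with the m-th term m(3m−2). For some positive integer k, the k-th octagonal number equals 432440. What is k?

380

Set n(3n−2) = 432440, giving 3n² − 2n − 432440 = 0.
The discriminant is 4 + 12·432440 = 5189284, and √5189284 = 2278.
So n = (2 + 2278) / 6 = 2280/6 = 380.
Check: 380·(3·380 − 2) = 432440. ✓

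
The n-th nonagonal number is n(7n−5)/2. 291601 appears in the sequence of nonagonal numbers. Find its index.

Set n(7n−5)/2 = 291601, giving 7n² − 5n − 583202 = 0.
The discriminant is 25 + 56·291601 = 16329681, and √16329681 = 4041.
So n = (5 + 4041) / 14 = 4046/14 = 289.

289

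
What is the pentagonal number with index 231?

79926

231·(3·231 − 1)/2 = 231·692/2 = 231·346 = 79926.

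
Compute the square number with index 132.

The 132nd square number is n² with n = 132.
132² = 17424.

17424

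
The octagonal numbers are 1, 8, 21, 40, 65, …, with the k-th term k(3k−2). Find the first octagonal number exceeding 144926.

146081

Solve n(3n−2) > 144926 for integer n.
The largest n with value ≤ 144926 is 220 (since 144760 ≤ 144926 < 146081), so the first above is n = 221, value 146081.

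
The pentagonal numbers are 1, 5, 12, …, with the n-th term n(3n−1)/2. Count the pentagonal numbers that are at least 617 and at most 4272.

33

The n-th pentagonal number is n(3n−1)/2.
Smallest index with value ≥ 617: n = 21 (giving 651).
Largest index with value ≤ 4272: n = 53 (giving 4187).
Indices 21 through 53: 33 terms.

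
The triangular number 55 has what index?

10

Set n(n+1)/2 = 55, giving n² + n − 110 = 0.
So n = (-1 + 21) / 2 = 20/2 = 10.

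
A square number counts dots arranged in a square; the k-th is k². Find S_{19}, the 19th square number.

361

The 19th square number is n² with n = 19.
19² = 361.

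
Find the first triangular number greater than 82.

91

Solve n(n+1)/2 > 82 for integer n.
The largest n with value ≤ 82 is 12 (since 78 ≤ 82 < 91), so the first above is n = 13, value 91.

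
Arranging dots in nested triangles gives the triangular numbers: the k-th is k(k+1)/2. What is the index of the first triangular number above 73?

12

Solve n(n+1)/2 > 73 for integer n.
The largest n with value ≤ 73 is 11 (since 66 ≤ 73 < 78), so the first above is n = 12, value 78.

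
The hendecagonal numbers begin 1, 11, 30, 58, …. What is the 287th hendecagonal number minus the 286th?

2575

Consecutive hendecagonal numbers differ by 9n − 8: here 9·287 − 8 = 2575.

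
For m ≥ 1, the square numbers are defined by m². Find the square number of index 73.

73² = 5329.

5329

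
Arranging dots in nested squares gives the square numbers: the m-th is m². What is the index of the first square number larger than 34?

Solve n² > 34 for integer n.
The largest n with value ≤ 34 is 5 (since 25 ≤ 34 < 36), so the first above is n = 6, value 36.

6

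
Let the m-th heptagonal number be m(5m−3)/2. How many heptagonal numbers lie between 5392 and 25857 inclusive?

The n-th heptagonal number is n(5n−3)/2.
Smallest index with value ≥ 5392: n = 47 (giving 5452).
Largest index with value ≤ 25857: n = 102 (giving 25857).
Indices 47 through 102: 56 terms.

56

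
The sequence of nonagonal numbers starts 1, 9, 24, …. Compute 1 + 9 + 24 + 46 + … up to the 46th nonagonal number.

Σ i(7i−5)/2 = (7Σi² − 5Σi) / 2 over i = 1..46.
Σi = 1081 and Σi² = 33511.
(7·33511 − 5·1081) / 2 = 229172/2 = 114586.

114586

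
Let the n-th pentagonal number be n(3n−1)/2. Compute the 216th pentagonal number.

69876

216·(3·216 − 1)/2 = 216·647/2 = 69876.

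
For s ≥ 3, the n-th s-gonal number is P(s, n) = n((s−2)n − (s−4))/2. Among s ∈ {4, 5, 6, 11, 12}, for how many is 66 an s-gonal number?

1

s = 4: P(4, 8) = 64 and P(4, 9) = 81; 66 is not s-gonal.
s = 5: P(5, 6) = 51 and P(5, 7) = 70; 66 is not s-gonal.
s = 6: P(6, 6) = 66. ✓
s = 11: P(11, 4) = 58 and P(11, 5) = 95; 66 is not s-gonal.
s = 12: P(12, 4) = 64 and P(12, 5) = 105; 66 is not s-gonal.
Hits: s ∈ {6} → 1.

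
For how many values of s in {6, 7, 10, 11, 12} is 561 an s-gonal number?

s = 6: P(6, 17) = 561. ✓
s = 7: P(7, 15) = 540 and P(7, 16) = 616; 561 is not s-gonal.
s = 10: P(10, 12) = 540 and P(10, 13) = 637; 561 is not s-gonal.
s = 11: P(11, 11) = 506 and P(11, 12) = 606; 561 is not s-gonal.
s = 12: P(12, 11) = 561. ✓
Hits: s ∈ {6, 12} → 2.

2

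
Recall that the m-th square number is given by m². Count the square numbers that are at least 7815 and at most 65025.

The n-th square number is n².
Smallest index with value ≥ 7815: n = 89 (giving 7921).
Largest index with value ≤ 65025: n = 255 (giving 65025).
Indices 89 through 255: 167 terms.

167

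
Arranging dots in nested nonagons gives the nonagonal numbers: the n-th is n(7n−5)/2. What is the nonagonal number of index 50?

8625

The 50th nonagonal number is n(7n−5)/2 with n = 50.
50·(7·50 − 5)/2 = 50·345/2 = 8625.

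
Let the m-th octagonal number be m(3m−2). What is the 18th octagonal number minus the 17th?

Consecutive octagonal numbers differ by 6n − 5: here 6·18 − 5 = 103.

103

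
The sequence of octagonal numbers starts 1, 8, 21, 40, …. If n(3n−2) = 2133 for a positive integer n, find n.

Set n(3n−2) = 2133, giving 3n² − 2n − 2133 = 0.
The discriminant is 4 + 12·2133 = 25600, and √25600 = 160.
So n = (2 + 160) / 6 = 162/6 = 27.
Check: 27·(3·27 − 2) = 2133. ✓

27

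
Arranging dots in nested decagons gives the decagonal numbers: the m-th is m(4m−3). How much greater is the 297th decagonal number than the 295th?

4730

297·(4·297 − 3) = 351945 and 295·(4·295 − 3) = 347215.
Difference: 351945 − 347215 = 4730.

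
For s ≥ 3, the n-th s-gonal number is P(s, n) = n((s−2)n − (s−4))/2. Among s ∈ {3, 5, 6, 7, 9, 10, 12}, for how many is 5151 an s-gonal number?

s = 3: P(3, 101) = 5151. ✓
s = 5: P(5, 58) = 5017 and P(5, 59) = 5192; 5151 is not s-gonal.
s = 6: P(6, 51) = 5151. ✓
s = 7: P(7, 45) = 4995 and P(7, 46) = 5221; 5151 is not s-gonal.
s = 9: P(9, 38) = 4959 and P(9, 39) = 5226; 5151 is not s-gonal.
s = 10: P(10, 36) = 5076 and P(10, 37) = 5365; 5151 is not s-gonal.
s = 12: P(12, 32) = 4992 and P(12, 33) = 5313; 5151 is not s-gonal.
Hits: s ∈ {3, 6} → 2.

2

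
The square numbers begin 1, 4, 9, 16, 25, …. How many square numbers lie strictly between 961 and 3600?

28

The n-th square number is n².
Smallest index with value > 961: n = 32 (giving 1024).
Largest index with value < 3600: n = 59 (giving 3481).
Indices 32 through 59: 28 terms.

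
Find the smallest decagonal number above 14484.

14701

Solve n(4n−3) > 14484 for integer n.
The largest n with value ≤ 14484 is 60 (since 14220 ≤ 14484 < 14701), so the first above is n = 61, value 14701.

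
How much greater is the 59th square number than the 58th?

n² − (n−1)² = 2n − 1, so 59² − 58² = 2·59 − 1 = 117.

117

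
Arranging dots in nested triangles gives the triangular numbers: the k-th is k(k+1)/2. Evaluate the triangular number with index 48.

1176

The 48th triangular number is n(n+1)/2 with n = 48.
48·49/2 = 2352/2 = 1176.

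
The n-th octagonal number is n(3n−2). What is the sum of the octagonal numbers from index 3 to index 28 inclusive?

22321

Σ i(3i−2) = 3Σi² − 2Σi over i = 3..28.
Σi = 406 − 3 = 403 and Σi² = 7714 − 5 = 7709.
3·7709 − 2·403 = 22321.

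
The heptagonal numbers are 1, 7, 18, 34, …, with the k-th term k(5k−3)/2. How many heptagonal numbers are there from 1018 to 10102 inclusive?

The n-th heptagonal number is n(5n−3)/2.
Smallest index with value ≥ 1018: n = 21 (giving 1071).
Largest index with value ≤ 10102: n = 63 (giving 9828).
Indices 21 through 63: 43 terms.

43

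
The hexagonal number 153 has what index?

Set n(2n−1) = 153, giving 2n² − n − 153 = 0.
The discriminant is 1 + 8·153 = 1225, and √1225 = 35.
So n = (1 + 35) / 4 = 36/4 = 9.

9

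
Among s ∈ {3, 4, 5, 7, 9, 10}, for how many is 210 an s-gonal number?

2

s = 3: P(3, 20) = 210. ✓
s = 4: P(4, 14) = 196 and P(4, 15) = 225; 210 is not s-gonal.
s = 5: P(5, 12) = 210. ✓
s = 7: P(7, 9) = 189 and P(7, 10) = 235; 210 is not s-gonal.
s = 9: P(9, 8) = 204 and P(9, 9) = 261; 210 is not s-gonal.
s = 10: P(10, 7) = 175 and P(10, 8) = 232; 210 is not s-gonal.
Hits: s ∈ {3, 5} → 2.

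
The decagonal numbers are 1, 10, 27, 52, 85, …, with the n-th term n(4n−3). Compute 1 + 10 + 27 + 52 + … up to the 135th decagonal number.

3289500

Σ i(4i−3) = 4Σi² − 3Σi over i = 1..135.
Σi = 9180 and Σi² = 829260.
4·829260 − 3·9180 = 3289500.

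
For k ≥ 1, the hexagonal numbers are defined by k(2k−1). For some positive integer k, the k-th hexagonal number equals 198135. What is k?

315

Set n(2n−1) = 198135, giving 2n² − n − 198135 = 0.
The discriminant is 1 + 8·198135 = 1585081, and √1585081 = 1259.
So n = (1 + 1259) / 4 = 1260/4 = 315.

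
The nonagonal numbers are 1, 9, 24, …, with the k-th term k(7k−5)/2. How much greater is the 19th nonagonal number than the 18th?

Consecutive nonagonal numbers differ by 7n − 6: here 7·19 − 6 = 127.

127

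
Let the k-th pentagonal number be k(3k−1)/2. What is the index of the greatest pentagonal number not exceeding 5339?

59

Solve n(3n−1)/2 ≤ 5339 for integer n.
n = 59 gives 5192 ≤ 5339, while n = 60 gives 5370 > 5339; so the answer is index 59.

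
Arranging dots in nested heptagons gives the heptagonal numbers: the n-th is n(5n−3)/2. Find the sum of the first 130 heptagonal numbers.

1839240

Σ i(5i−3)/2 = (5Σi² − 3Σi) / 2 over i = 1..130.
Σi = 8515 and Σi² = 740805.
(5·740805 − 3·8515) / 2 = 3678480/2 = 1839240.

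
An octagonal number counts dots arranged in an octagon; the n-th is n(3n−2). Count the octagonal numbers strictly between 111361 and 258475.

The n-th octagonal number is n(3n−2).
Smallest index with value > 111361: n = 194 (giving 112520).
Largest index with value < 258475: n = 293 (giving 256961).
Indices 194 through 293: 100 terms.

100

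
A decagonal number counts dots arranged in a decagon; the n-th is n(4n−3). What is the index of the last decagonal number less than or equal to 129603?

180

Solve n(4n−3) ≤ 129603 for integer n.
n = 180 gives 129060 ≤ 129603, while n = 181 gives 130501 > 129603; so the answer is index 180.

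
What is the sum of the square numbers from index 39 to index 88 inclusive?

Σ_{i=39}^{88} i² = 231044 − 19019 = 212025.

212025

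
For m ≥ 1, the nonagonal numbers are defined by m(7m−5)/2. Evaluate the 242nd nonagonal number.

The 242nd nonagonal number is n(7n−5)/2 with n = 242.
242·(7·242 − 5)/2 = 242·1689/2 = 204369.

204369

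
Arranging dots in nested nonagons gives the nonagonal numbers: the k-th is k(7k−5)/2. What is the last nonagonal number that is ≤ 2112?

Solve n(7n−5)/2 ≤ 2112 for integer n.
n = 24 gives 1956 ≤ 2112, while n = 25 gives 2125 > 2112; so the answer is 1956.

1956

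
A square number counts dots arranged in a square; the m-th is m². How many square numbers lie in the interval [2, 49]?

The n-th square number is n².
Smallest index with value ≥ 2: n = 2 (giving 4).
Largest index with value ≤ 49: n = 7 (giving 49).
Indices 2 through 7: 6 terms.

6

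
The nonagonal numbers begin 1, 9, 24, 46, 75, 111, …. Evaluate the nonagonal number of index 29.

2871

The 29th nonagonal number is n(7n−5)/2 with n = 29.
29·(7·29 − 5)/2 = 29·198/2 = 29·99 = 2871.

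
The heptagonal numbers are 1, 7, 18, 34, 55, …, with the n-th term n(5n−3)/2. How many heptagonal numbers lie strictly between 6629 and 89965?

The n-th heptagonal number is n(5n−3)/2.
Smallest index with value > 6629: n = 52 (giving 6682).
Largest index with value < 89965: n = 189 (giving 89019).
Indices 52 through 189: 138 terms.

138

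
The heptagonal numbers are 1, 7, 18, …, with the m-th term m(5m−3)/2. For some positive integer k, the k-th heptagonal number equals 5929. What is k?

Set n(5n−3)/2 = 5929, giving 5n² − 3n − 11858 = 0.
So n = (3 + 487) / 10 = 490/10 = 49.

49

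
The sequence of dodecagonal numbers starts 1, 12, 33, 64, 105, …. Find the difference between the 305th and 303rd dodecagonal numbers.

6072

305·(5·305 − 4) = 463905 and 303·(5·303 − 4) = 457833.
Difference: 463905 − 457833 = 6072.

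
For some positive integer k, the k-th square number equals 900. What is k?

30

We need n² = 900, so n = √900 = 30.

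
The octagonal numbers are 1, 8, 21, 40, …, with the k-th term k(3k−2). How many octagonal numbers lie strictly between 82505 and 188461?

84

The n-th octagonal number is n(3n−2).
Smallest index with value > 82505: n = 167 (giving 83333).
Largest index with value < 188461: n = 250 (giving 187000).
Indices 167 through 250: 84 terms.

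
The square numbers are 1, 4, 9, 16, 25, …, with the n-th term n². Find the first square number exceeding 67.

Solve n² > 67 for integer n.
The largest n with value ≤ 67 is 8 (since 64 ≤ 67 < 81), so the first above is n = 9, value 81.

81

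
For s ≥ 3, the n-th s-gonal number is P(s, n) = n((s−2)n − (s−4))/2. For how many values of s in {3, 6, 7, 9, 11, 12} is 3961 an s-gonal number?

1

s = 3: P(3, 88) = 3916 and P(3, 89) = 4005; 3961 is not s-gonal.
s = 6: P(6, 44) = 3828 and P(6, 45) = 4005; 3961 is not s-gonal.
s = 7: P(7, 40) = 3940 and P(7, 41) = 4141; 3961 is not s-gonal.
s = 9: P(9, 34) = 3961. ✓
s = 11: P(11, 30) = 3945 and P(11, 31) = 4216; 3961 is not s-gonal.
s = 12: P(12, 28) = 3808 and P(12, 29) = 4089; 3961 is not s-gonal.
Hits: s ∈ {9} → 1.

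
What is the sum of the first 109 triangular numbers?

Σ i(i+1)/2 = (Σi² + Σi) / 2 over i = 1..109.
Σi = 5995 and Σi² = 437635.
(1·437635 + 1·5995) / 2 = 443630/2 = 221815.

221815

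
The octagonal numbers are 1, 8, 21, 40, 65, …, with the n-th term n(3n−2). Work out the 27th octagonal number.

2133

27·(3·27 − 2) = 27·79 = 2133.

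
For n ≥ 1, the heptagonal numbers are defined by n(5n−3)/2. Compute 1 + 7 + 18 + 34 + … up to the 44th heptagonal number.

Σ i(5i−3)/2 = (5Σi² − 3Σi) / 2 over i = 1..44.
Σi = 990 and Σi² = 29370.
(5·29370 − 3·990) / 2 = 143880/2 = 71940.

71940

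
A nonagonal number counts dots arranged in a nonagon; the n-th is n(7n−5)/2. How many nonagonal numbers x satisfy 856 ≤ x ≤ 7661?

32

The n-th nonagonal number is n(7n−5)/2.
Smallest index with value ≥ 856: n = 16 (giving 856).
Largest index with value ≤ 7661: n = 47 (giving 7614).
Indices 16 through 47: 32 terms.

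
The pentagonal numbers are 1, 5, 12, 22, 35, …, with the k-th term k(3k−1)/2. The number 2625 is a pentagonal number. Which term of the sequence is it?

42

Set n(3n−1)/2 = 2625, giving 3n² − n − 5250 = 0.
The discriminant is 1 + 24·2625 = 63001, and √63001 = 251.
So n = (1 + 251) / 6 = 252/6 = 42.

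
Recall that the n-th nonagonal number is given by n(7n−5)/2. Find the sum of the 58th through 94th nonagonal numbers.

Σ i(7i−5)/2 = (7Σi² − 5Σi) / 2 over i = 58..94.
Σi = 4465 − 1653 = 2812 and Σi² = 281295 − 63365 = 217930.
(7·217930 − 5·2812) / 2 = 1511450/2 = 755725.

755725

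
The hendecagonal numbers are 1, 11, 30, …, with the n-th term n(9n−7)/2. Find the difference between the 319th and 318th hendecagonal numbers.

2863

Consecutive hendecagonal numbers differ by 9n − 8: here 9·319 − 8 = 2863.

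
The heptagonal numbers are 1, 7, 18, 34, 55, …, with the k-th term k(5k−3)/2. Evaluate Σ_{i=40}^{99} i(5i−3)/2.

Σ i(5i−3)/2 = (5Σi² − 3Σi) / 2 over i = 40..99.
Σi = 4950 − 780 = 4170 and Σi² = 328350 − 20540 = 307810.
(5·307810 − 3·4170) / 2 = 1526540/2 = 763270.

763270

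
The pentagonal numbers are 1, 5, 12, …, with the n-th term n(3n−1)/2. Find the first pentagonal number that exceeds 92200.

Solve n(3n−1)/2 > 92200 for integer n.
The largest n with value ≤ 92200 is 248 (since 92132 ≤ 92200 < 92877), so the first above is n = 249, value 92877.

92877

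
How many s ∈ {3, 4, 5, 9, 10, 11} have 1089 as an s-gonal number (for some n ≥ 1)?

2

s = 3: P(3, 46) = 1081 and P(3, 47) = 1128; 1089 is not s-gonal.
s = 4: P(4, 33) = 1089. ✓
s = 5: P(5, 27) = 1080 and P(5, 28) = 1162; 1089 is not s-gonal.
s = 9: P(9, 18) = 1089. ✓
s = 10: P(10, 16) = 976 and P(10, 17) = 1105; 1089 is not s-gonal.
s = 11: P(11, 15) = 960 and P(11, 16) = 1096; 1089 is not s-gonal.
Hits: s ∈ {4, 9} → 2.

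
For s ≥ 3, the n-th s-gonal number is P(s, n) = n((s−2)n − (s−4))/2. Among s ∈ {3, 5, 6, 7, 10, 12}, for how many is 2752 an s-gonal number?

s = 3: P(3, 73) = 2701 and P(3, 74) = 2775; 2752 is not s-gonal.
s = 5: P(5, 43) = 2752. ✓
s = 6: P(6, 37) = 2701 and P(6, 38) = 2850; 2752 is not s-gonal.
s = 7: P(7, 33) = 2673 and P(7, 34) = 2839; 2752 is not s-gonal.
s = 10: P(10, 26) = 2626 and P(10, 27) = 2835; 2752 is not s-gonal.
s = 12: P(12, 23) = 2553 and P(12, 24) = 2784; 2752 is not s-gonal.
Hits: s ∈ {5} → 1.

1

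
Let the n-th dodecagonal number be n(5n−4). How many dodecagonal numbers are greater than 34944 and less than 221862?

127

The n-th dodecagonal number is n(5n−4).
Smallest index with value > 34944: n = 85 (giving 35785).
Largest index with value < 221862: n = 211 (giving 221761).
Indices 85 through 211: 127 terms.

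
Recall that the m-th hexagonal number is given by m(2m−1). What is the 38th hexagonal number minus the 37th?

Consecutive hexagonal numbers differ by 4n − 3: here 4·38 − 3 = 149.

149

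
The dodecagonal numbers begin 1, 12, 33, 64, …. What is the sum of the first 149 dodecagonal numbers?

5524175

Σ i(5i−4) = 5Σi² − 4Σi over i = 1..149.
Σi = 11175 and Σi² = 1113775.
5·1113775 − 4·11175 = 5524175.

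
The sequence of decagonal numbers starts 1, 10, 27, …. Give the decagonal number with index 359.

The 359th decagonal number is n(4n−3) with n = 359.
359·(4·359 − 3) = 359·1433 = 514447.

514447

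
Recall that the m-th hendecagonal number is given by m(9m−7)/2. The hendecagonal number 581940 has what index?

Set n(9n−7)/2 = 581940, giving 9n² − 7n − 1163880 = 0.
The discriminant is 49 + 72·581940 = 41899729, and √41899729 = 6473.
So n = (7 + 6473) / 18 = 6480/18 = 360.
Check: 360·(9·360 − 7)/2 = 581940. ✓

360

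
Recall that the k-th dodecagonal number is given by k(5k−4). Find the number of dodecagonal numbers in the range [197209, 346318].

The n-th dodecagonal number is n(5n−4).
Smallest index with value ≥ 197209: n = 199 (giving 197209).
Largest index with value ≤ 346318: n = 263 (giving 344793).
Indices 199 through 263: 65 terms.

65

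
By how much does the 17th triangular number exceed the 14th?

48

17·18/2 = 153 and 14·15/2 = 105.
Difference: 153 − 105 = 48.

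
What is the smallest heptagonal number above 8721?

Solve n(5n−3)/2 > 8721 for integer n.
The largest n with value ≤ 8721 is 59 (since 8614 ≤ 8721 < 8910), so the first above is n = 60, value 8910.

8910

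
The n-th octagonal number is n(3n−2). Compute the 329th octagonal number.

The 329th octagonal number is n(3n−2) with n = 329.
329·(3·329 − 2) = 329·985 = 324065.

324065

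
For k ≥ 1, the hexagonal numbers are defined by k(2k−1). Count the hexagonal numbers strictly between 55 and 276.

The n-th hexagonal number is n(2n−1).
Smallest index with value > 55: n = 6 (giving 66).
Largest index with value < 276: n = 11 (giving 231).
Indices 6 through 11: 6 terms.

6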